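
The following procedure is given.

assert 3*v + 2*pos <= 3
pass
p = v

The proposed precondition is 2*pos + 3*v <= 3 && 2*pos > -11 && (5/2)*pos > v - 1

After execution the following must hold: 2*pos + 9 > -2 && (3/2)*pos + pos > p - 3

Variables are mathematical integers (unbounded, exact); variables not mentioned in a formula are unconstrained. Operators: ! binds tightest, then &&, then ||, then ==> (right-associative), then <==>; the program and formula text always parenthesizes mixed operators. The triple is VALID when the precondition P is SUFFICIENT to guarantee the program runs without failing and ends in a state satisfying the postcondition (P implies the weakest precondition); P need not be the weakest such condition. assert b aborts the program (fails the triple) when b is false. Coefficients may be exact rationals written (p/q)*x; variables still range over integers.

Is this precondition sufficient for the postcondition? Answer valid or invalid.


Working backward. After the program, the postcondition 2*pos + 9 > -2 && (3/2)*pos + pos > p - 3 must hold; in canonical form it is 2*pos > -11 && (5/2)*pos > p - 3.
Before p := v: 2*pos > -11 && (5/2)*pos > v - 3
Before skip: 2*pos > -11 && (5/2)*pos > v - 3
Before assert 3*v + 2*pos <= 3: 2*pos + 3*v <= 3 && 2*pos > -11 && (5/2)*pos > v - 3
The weakest precondition is 2*pos + 3*v <= 3 && 2*pos > -11 && (5/2)*pos > v - 3.
Check whether 2*pos + 3*v <= 3 && 2*pos > -11 && (5/2)*pos > v - 1 implies it.
Every state satisfying the precondition satisfies the weakest precondition: the implication holds.
Answer: valid


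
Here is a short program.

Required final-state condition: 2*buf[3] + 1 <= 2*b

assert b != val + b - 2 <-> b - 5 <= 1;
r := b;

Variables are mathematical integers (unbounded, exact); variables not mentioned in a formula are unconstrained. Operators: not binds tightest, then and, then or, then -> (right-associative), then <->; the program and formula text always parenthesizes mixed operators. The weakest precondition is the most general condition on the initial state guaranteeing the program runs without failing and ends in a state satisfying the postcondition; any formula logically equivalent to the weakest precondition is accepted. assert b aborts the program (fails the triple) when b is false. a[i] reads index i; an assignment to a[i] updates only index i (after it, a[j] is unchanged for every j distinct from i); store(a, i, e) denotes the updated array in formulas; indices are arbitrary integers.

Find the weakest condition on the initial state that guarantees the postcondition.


Working backward. After the program, the postcondition 2*buf[3] + 1 <= 2*b must hold; in canonical form it is 2*buf[3] <= 2*b - 1.
Before r := b: 2*buf[3] <= 2*b - 1
Before assert b != val + b - 2 <-> b - 5 <= 1: (val != 2 <-> b <= 6) and 2*buf[3] <= 2*b - 1
Answer: WP = (val != 2 <-> b <= 6) and 2*buf[3] <= 2*b - 1


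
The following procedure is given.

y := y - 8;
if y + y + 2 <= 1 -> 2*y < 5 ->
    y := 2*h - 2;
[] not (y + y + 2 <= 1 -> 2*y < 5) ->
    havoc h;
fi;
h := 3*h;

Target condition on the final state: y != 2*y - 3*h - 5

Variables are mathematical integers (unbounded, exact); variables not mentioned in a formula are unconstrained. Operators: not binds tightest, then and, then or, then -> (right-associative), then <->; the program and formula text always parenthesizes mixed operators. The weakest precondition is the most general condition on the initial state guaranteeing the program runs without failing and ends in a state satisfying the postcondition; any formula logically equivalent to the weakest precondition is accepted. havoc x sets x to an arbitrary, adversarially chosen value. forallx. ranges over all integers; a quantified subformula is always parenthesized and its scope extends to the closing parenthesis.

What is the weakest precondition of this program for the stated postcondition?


Working backward. After the program, the postcondition y != 2*y - 3*h - 5 must hold; in canonical form it is 3*h != y - 5.
Before h := 3*h: 9*h != y - 5
Then branch requires 7*h != -7; else branch requires forall h_1. 9*h_1 != y - 5.
Before the if: ((2*y <= -1 -> 2*y < 5) -> 7*h != -7) and ((not (2*y <= -1 -> 2*y < 5)) -> (forall h_1. 9*h_1 != y - 5))
Before y := y - 8: ((2*y <= 15 -> 2*y < 21) -> 7*h != -7) and ((not (2*y <= 15 -> 2*y < 21)) -> (forall h_1. 9*h_1 != y - 13))
Answer: WP = ((2*y <= 15 -> 2*y < 21) -> 7*h != -7) and ((not (2*y <= 15 -> 2*y < 21)) -> (forall h_1. 9*h_1 != y - 13))


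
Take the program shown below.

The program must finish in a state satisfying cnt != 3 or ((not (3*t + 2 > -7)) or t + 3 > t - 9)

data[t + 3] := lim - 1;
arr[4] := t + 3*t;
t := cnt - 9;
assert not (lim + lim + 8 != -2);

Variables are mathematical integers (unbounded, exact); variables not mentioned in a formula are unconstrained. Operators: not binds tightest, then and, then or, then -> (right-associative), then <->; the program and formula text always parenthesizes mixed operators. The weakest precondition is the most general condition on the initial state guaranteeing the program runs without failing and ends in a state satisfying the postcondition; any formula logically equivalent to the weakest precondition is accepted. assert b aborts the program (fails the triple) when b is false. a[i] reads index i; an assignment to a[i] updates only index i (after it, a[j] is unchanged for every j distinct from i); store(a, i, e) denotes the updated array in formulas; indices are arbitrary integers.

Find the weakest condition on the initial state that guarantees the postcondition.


Working backward. After the program, the postcondition cnt != 3 or ((not (3*t + 2 > -7)) or t + 3 > t - 9) must hold; in canonical form it is true.
Before assert not (lim + lim + 8 != -2): not (2*lim != -10)
Before t := cnt - 9: not (2*lim != -10)
Before arr[4] := t + 3*t: not (2*lim != -10)
Before data[t + 3] := lim - 1: not (2*lim != -10)
Answer: WP = not (2*lim != -10)


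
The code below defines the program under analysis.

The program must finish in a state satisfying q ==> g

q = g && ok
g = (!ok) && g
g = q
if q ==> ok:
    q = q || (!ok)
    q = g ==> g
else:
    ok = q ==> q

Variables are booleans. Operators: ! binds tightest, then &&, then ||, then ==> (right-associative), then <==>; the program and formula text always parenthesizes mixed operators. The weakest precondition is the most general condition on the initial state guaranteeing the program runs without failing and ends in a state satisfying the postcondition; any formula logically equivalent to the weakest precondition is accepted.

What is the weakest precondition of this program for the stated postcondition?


Working backward. After the program, q ==> g must hold.
Then branch requires g; else branch requires q ==> g.
Before the if: ((q ==> ok) ==> g) && ((!(q ==> ok)) ==> (q ==> g))
Before g := q: (q ==> ok) ==> q
Before g := (!ok) && g: (q ==> ok) ==> q
Before q := g && ok: ((g && ok) ==> ok) ==> (g && ok)
Answer: WP = ((g && ok) ==> ok) ==> (g && ok)


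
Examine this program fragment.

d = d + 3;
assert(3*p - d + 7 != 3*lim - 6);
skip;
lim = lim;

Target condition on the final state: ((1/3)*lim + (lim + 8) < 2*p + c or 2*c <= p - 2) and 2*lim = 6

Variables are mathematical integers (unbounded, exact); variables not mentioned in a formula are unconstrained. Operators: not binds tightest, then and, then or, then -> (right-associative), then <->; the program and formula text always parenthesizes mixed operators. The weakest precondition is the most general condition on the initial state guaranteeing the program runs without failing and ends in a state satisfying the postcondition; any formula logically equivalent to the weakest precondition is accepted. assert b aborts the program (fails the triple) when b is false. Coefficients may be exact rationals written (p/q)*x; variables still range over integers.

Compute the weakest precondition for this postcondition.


Working backward. After the program, the postcondition ((1/3)*lim + (lim + 8) < 2*p + c or 2*c <= p - 2) and 2*lim = 6 must hold; in canonical form it is ((4/3)*lim < c + 2*p - 8 or 2*c <= p - 2) and 2*lim = 6.
Before lim := lim: ((4/3)*lim < c + 2*p - 8 or 2*c <= p - 2) and 2*lim = 6
Before skip: ((4/3)*lim < c + 2*p - 8 or 2*c <= p - 2) and 2*lim = 6
Before assert 3*p - d + 7 != 3*lim - 6: 3*p != d + 3*lim - 13 and ((4/3)*lim < c + 2*p - 8 or 2*c <= p - 2) and 2*lim = 6
Before d := d + 3: 3*p != d + 3*lim - 10 and ((4/3)*lim < c + 2*p - 8 or 2*c <= p - 2) and 2*lim = 6
Answer: WP = 3*p != d + 3*lim - 10 and ((4/3)*lim < c + 2*p - 8 or 2*c <= p - 2) and 2*lim = 6


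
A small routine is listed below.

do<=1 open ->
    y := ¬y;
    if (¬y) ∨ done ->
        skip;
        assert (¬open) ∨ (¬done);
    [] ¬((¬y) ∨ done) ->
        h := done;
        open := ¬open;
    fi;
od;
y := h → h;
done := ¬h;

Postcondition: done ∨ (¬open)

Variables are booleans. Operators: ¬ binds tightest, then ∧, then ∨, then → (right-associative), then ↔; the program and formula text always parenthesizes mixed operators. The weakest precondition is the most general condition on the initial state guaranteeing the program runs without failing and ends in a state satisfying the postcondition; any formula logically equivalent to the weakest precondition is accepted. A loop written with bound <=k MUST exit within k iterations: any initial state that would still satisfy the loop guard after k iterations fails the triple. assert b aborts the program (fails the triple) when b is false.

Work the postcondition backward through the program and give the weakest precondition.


Working backward. After the program, done ∨ (¬open) must hold.
Before done := ¬h: (¬h) ∨ (¬open)
Before y := h → h: (¬h) ∨ (¬open)
Before the loop (bound <=1), unroll the exhaustion recursion (WP_0 = exit-now case; WP_j = one more guarded iteration, up to j = 1):
  WP_0: (¬open) ∧ ((¬h) ∨ (¬open))
  WP_1: (open → (((y ∨ done) → (((¬open) ∨ (¬done)) ∧ (¬open) ∧ ((¬h) ∨ (¬open)))) ∧ ((¬(y ∨ done)) → (open ∧ ((¬done) ∨ open))))) ∧ ((¬open) → ((¬h) ∨ (¬open)))
So before the loop: (open → (((y ∨ done) → (((¬open) ∨ (¬done)) ∧ (¬open) ∧ ((¬h) ∨ (¬open)))) ∧ ((¬(y ∨ done)) → (open ∧ ((¬done) ∨ open))))) ∧ ((¬open) → ((¬h) ∨ (¬open)))
Answer: WP = (open → (((y ∨ done) → (((¬open) ∨ (¬done)) ∧ (¬open) ∧ ((¬h) ∨ (¬open)))) ∧ ((¬(y ∨ done)) → (open ∧ ((¬done) ∨ open))))) ∧ ((¬open) → ((¬h) ∨ (¬open)))


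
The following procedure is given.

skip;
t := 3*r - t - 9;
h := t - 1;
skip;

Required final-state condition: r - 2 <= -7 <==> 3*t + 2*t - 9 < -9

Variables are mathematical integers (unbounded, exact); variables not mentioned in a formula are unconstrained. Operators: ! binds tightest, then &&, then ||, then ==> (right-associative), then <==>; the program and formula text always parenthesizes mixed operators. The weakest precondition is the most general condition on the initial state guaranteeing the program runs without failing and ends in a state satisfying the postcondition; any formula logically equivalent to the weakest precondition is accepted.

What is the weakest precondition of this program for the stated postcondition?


Working backward. After the program, the postcondition r - 2 <= -7 <==> 3*t + 2*t - 9 < -9 must hold; in canonical form it is r <= -5 <==> 5*t < 0.
Before skip: r <= -5 <==> 5*t < 0
Before h := t - 1: r <= -5 <==> 5*t < 0
Before t := 3*r - t - 9: r <= -5 <==> 15*r < 5*t + 45
Before skip: r <= -5 <==> 15*r < 5*t + 45
Answer: WP = r <= -5 <==> 15*r < 5*t + 45


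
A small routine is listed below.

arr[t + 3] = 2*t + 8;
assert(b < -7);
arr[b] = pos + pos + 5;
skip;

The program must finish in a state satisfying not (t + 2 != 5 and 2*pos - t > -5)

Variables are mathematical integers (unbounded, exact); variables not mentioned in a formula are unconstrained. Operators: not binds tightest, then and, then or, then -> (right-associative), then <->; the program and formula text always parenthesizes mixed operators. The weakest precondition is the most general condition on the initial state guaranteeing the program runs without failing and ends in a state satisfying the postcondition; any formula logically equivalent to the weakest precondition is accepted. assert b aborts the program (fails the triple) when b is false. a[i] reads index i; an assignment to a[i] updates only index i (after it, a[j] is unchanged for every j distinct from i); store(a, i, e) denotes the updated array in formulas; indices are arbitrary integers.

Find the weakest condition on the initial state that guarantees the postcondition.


Working backward. After the program, the postcondition not (t + 2 != 5 and 2*pos - t > -5) must hold; in canonical form it is not (t != 3 and 2*pos > t - 5).
Before skip: not (t != 3 and 2*pos > t - 5)
Before arr[b] := pos + pos + 5: not (t != 3 and 2*pos > t - 5)
Before assert b < -7: b < -7 and (not (t != 3 and 2*pos > t - 5))
Before arr[t + 3] := 2*t + 8: b < -7 and (not (t != 3 and 2*pos > t - 5))
Answer: WP = b < -7 and (not (t != 3 and 2*pos > t - 5))


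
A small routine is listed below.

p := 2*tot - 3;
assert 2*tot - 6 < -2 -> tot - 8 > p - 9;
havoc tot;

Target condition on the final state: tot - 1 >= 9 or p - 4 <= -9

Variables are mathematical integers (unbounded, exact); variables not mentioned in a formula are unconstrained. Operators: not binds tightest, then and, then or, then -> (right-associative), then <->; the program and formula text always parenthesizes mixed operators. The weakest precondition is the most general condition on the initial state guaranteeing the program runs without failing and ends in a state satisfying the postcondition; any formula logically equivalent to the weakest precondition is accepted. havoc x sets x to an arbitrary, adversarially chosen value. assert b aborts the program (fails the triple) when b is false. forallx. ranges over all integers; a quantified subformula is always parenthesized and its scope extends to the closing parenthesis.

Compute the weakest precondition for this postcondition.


Working backward. After the program, the postcondition tot - 1 >= 9 or p - 4 <= -9 must hold; in canonical form it is tot >= 10 or p <= -5.
Before havoc tot: forall tot_1. (tot_1 >= 10 or p <= -5)
Before assert 2*tot - 6 < -2 -> tot - 8 > p - 9: (2*tot < 4 -> tot > p - 1) and (forall tot_1. (tot_1 >= 10 or p <= -5))
Before p := 2*tot - 3: (2*tot < 4 -> tot < 4) and (forall tot_1. (tot_1 >= 10 or 2*tot <= -2))
Answer: WP = (2*tot < 4 -> tot < 4) and (forall tot_1. (tot_1 >= 10 or 2*tot <= -2))


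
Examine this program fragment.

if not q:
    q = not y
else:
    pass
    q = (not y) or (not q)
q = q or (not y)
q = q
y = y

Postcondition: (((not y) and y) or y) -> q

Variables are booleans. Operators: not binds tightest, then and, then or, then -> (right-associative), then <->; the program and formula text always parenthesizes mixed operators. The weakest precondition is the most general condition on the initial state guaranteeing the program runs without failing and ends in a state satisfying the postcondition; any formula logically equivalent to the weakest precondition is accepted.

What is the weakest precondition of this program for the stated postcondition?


Working backward. After the program, the postcondition (((not y) and y) or y) -> q must hold; in canonical form it is y -> q.
Before y := y: y -> q
Before q := q: y -> q
Before q := q or (not y): y -> (q or (not y))
Then branch requires y -> (not y); else branch requires y -> ((not y) or (not q)).
Before the if: ((not q) -> (y -> (not y))) and (q -> (y -> ((not y) or (not q))))
Answer: WP = ((not q) -> (y -> (not y))) and (q -> (y -> ((not y) or (not q))))


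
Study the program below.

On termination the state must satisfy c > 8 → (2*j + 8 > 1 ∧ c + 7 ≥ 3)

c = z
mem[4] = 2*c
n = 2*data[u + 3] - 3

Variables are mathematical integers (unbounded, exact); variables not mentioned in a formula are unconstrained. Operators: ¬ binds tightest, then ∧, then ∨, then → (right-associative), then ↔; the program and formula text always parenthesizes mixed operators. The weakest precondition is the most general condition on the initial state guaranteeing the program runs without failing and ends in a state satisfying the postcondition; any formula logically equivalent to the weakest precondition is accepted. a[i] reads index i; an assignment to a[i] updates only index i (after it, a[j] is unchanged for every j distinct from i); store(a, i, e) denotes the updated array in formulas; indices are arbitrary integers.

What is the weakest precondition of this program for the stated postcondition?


Working backward. After the program, the postcondition c > 8 → (2*j + 8 > 1 ∧ c + 7 ≥ 3) must hold; in canonical form it is c > 8 → (2*j > -7 ∧ c ≥ -4).
Before n := 2*data[u + 3] - 3: c > 8 → (2*j > -7 ∧ c ≥ -4)
Before mem[4] := 2*c: c > 8 → (2*j > -7 ∧ c ≥ -4)
Before c := z: z > 8 → (2*j > -7 ∧ z ≥ -4)
Answer: WP = z > 8 → (2*j > -7 ∧ z ≥ -4)


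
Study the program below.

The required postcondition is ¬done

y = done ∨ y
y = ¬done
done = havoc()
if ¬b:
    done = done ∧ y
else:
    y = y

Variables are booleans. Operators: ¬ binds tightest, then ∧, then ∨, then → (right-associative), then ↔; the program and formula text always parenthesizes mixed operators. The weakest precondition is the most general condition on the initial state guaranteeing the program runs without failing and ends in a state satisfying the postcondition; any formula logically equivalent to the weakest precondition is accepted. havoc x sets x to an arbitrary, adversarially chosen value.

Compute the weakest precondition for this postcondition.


Working backward. After the program, ¬done must hold.
Then branch requires ¬(done ∧ y); else branch requires ¬done.
Before the if: ((¬b) → (¬(done ∧ y))) ∧ (b → (¬done))
Before havoc done: ((¬b) → (¬y)) ∧ (¬b)
Before y := ¬done: ((¬b) → done) ∧ (¬b)
Before y := done ∨ y: ((¬b) → done) ∧ (¬b)
Answer: WP = ((¬b) → done) ∧ (¬b)


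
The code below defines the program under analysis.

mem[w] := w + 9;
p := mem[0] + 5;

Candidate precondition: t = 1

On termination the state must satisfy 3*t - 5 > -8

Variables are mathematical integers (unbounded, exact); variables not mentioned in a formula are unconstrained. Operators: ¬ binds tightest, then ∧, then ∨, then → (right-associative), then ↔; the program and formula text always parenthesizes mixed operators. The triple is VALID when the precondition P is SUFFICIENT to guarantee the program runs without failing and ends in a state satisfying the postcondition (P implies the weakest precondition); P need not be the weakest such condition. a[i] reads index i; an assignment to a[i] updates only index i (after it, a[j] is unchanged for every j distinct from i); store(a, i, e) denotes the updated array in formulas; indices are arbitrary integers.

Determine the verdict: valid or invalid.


Working backward. After the program, the postcondition 3*t - 5 > -8 must hold; in canonical form it is 3*t > -3.
Before p := mem[0] + 5: 3*t > -3
Before mem[w] := w + 9: 3*t > -3
The weakest precondition is 3*t > -3.
Check whether t = 1 implies it.
Every state satisfying the precondition satisfies the weakest precondition: the implication holds.
Answer: valid


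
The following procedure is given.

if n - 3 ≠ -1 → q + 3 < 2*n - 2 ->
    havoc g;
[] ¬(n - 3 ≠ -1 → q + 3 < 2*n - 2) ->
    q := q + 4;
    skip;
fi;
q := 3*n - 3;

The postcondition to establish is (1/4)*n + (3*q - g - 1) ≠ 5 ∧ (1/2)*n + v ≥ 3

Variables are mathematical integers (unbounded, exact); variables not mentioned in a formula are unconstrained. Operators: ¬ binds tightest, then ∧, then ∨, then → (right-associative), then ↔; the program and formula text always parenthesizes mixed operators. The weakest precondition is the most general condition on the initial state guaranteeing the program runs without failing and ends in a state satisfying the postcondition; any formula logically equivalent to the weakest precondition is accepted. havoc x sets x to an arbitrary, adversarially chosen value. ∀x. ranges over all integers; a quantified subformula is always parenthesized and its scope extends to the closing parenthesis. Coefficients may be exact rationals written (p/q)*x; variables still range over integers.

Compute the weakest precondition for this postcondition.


Working backward. After the program, the postcondition (1/4)*n + (3*q - g - 1) ≠ 5 ∧ (1/2)*n + v ≥ 3 must hold; in canonical form it is (1/4)*n + 3*q ≠ g + 6 ∧ (1/2)*n + v ≥ 3.
Before q := 3*n - 3: (37/4)*n ≠ g + 15 ∧ (1/2)*n + v ≥ 3
Then branch requires ∀g_1. ((37/4)*n ≠ g_1 + 15 ∧ (1/2)*n + v ≥ 3); else branch requires (37/4)*n ≠ g + 15 ∧ (1/2)*n + v ≥ 3.
Before the if: ((n ≠ 2 → q < 2*n - 5) → (∀g_1. ((37/4)*n ≠ g_1 + 15 ∧ (1/2)*n + v ≥ 3))) ∧ ((¬(n ≠ 2 → q < 2*n - 5)) → ((37/4)*n ≠ g + 15 ∧ (1/2)*n + v ≥ 3))
Answer: WP = ((n ≠ 2 → q < 2*n - 5) → (∀g_1. ((37/4)*n ≠ g_1 + 15 ∧ (1/2)*n + v ≥ 3))) ∧ ((¬(n ≠ 2 → q < 2*n - 5)) → ((37/4)*n ≠ g + 15 ∧ (1/2)*n + v ≥ 3))


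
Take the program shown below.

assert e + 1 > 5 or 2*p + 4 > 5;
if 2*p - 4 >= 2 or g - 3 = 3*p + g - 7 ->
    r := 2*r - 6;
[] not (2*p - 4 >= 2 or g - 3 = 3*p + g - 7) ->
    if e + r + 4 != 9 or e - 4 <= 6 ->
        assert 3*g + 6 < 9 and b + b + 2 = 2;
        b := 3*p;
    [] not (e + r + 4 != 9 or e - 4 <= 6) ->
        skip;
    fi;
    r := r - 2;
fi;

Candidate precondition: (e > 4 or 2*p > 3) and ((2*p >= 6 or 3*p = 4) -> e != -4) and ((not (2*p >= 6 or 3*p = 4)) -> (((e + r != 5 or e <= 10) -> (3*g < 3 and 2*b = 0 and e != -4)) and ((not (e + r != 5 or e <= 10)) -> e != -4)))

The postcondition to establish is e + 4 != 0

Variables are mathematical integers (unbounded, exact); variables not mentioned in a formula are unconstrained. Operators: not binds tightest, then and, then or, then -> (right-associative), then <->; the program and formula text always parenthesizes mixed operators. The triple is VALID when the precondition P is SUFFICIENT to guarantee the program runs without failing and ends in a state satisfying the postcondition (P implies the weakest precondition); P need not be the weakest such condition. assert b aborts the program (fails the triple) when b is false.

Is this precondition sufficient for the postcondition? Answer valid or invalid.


Working backward. After the program, the postcondition e + 4 != 0 must hold; in canonical form it is e != -4.
Then branch requires e != -4; else branch requires ((e + r != 5 or e <= 10) -> (3*g < 3 and 2*b = 0 and e != -4)) and ((not (e + r != 5 or e <= 10)) -> e != -4).
Before the if: ((2*p >= 6 or 3*p = 4) -> e != -4) and ((not (2*p >= 6 or 3*p = 4)) -> (((e + r != 5 or e <= 10) -> (3*g < 3 and 2*b = 0 and e != -4)) and ((not (e + r != 5 or e <= 10)) -> e != -4)))
Before assert e + 1 > 5 or 2*p + 4 > 5: (e > 4 or 2*p > 1) and ((2*p >= 6 or 3*p = 4) -> e != -4) and ((not (2*p >= 6 or 3*p = 4)) -> (((e + r != 5 or e <= 10) -> (3*g < 3 and 2*b = 0 and e != -4)) and ((not (e + r != 5 or e <= 10)) -> e != -4)))
The weakest precondition is (e > 4 or 2*p > 1) and ((2*p >= 6 or 3*p = 4) -> e != -4) and ((not (2*p >= 6 or 3*p = 4)) -> (((e + r != 5 or e <= 10) -> (3*g < 3 and 2*b = 0 and e != -4)) and ((not (e + r != 5 or e <= 10)) -> e != -4))).
Check whether (e > 4 or 2*p > 3) and ((2*p >= 6 or 3*p = 4) -> e != -4) and ((not (2*p >= 6 or 3*p = 4)) -> (((e + r != 5 or e <= 10) -> (3*g < 3 and 2*b = 0 and e != -4)) and ((not (e + r != 5 or e <= 10)) -> e != -4))) implies it.
Every state satisfying the precondition satisfies the weakest precondition: the implication holds.
Answer: valid


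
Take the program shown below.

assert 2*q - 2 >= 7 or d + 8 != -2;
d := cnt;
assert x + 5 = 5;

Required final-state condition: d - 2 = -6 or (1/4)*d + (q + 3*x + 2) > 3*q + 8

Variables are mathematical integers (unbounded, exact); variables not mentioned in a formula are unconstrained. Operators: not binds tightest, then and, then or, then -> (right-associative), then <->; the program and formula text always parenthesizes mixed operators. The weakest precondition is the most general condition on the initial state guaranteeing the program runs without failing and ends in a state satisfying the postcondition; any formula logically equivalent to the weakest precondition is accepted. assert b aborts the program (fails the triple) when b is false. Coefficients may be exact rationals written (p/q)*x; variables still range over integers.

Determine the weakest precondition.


Working backward. After the program, the postcondition d - 2 = -6 or (1/4)*d + (q + 3*x + 2) > 3*q + 8 must hold; in canonical form it is d = -4 or (1/4)*d + 3*x > 2*q + 6.
Before assert x + 5 = 5: x = 0 and (d = -4 or (1/4)*d + 3*x > 2*q + 6)
Before d := cnt: x = 0 and (cnt = -4 or (1/4)*cnt + 3*x > 2*q + 6)
Before assert 2*q - 2 >= 7 or d + 8 != -2: (2*q >= 9 or d != -10) and x = 0 and (cnt = -4 or (1/4)*cnt + 3*x > 2*q + 6)
Answer: WP = (2*q >= 9 or d != -10) and x = 0 and (cnt = -4 or (1/4)*cnt + 3*x > 2*q + 6)


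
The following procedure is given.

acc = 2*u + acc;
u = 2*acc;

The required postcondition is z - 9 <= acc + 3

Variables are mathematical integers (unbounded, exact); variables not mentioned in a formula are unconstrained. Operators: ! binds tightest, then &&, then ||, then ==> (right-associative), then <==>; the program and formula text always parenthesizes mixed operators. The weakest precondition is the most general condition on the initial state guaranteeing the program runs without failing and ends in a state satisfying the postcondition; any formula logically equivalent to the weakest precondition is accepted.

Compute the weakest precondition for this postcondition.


Working backward. After the program, the postcondition z - 9 <= acc + 3 must hold; in canonical form it is z <= acc + 12.
Before u := 2*acc: z <= acc + 12
Before acc := 2*u + acc: z <= acc + 2*u + 12
Answer: WP = z <= acc + 2*u + 12


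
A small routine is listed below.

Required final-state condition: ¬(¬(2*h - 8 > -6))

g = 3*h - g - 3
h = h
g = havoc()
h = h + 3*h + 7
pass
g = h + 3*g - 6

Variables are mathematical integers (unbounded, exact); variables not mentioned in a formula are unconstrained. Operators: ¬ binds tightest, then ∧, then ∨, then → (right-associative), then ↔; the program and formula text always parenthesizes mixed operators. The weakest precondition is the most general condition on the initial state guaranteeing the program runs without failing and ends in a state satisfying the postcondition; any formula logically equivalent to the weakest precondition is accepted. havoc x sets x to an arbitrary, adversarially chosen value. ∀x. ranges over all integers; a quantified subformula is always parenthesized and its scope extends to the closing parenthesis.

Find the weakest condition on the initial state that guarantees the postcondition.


Working backward. After the program, the postcondition ¬(¬(2*h - 8 > -6)) must hold; in canonical form it is 2*h > 2.
Before g := h + 3*g - 6: 2*h > 2
Before skip: 2*h > 2
Before h := h + 3*h + 7: 8*h > -12
Before havoc g: 8*h > -12
Before h := h: 8*h > -12
Before g := 3*h - g - 3: 8*h > -12
Answer: WP = 8*h > -12


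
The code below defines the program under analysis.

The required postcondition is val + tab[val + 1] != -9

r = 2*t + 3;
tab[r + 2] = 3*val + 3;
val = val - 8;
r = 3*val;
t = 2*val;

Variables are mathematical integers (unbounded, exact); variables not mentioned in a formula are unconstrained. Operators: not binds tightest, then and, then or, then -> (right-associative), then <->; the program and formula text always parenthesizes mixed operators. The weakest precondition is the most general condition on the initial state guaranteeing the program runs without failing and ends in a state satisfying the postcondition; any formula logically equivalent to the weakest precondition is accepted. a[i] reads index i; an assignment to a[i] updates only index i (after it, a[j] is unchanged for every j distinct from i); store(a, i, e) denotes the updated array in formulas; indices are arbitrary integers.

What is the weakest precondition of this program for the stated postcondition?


Working backward. After the program, the postcondition val + tab[val + 1] != -9 must hold; in canonical form it is tab[val + 1] + val != -9.
Before t := 2*val: tab[val + 1] + val != -9
Before r := 3*val: tab[val + 1] + val != -9
Before val := val - 8: tab[val - 7] + val != -1
Before tab[r + 2] := 3*val + 3: store(tab, r + 2, 3*val + 3)[val - 7] + val != -1
Before r := 2*t + 3: store(tab, 2*t + 5, 3*val + 3)[val - 7] + val != -1
Answer: WP = store(tab, 2*t + 5, 3*val + 3)[val - 7] + val != -1


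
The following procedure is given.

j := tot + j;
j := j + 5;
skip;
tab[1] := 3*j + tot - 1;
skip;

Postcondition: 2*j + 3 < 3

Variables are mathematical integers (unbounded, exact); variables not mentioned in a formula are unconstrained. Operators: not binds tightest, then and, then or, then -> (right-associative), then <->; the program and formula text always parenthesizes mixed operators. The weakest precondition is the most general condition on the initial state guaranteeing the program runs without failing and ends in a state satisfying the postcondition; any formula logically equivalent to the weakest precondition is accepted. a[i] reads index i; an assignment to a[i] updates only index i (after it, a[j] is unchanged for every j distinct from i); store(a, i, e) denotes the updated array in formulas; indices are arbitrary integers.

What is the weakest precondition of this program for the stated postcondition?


Working backward. After the program, the postcondition 2*j + 3 < 3 must hold; in canonical form it is 2*j < 0.
Before skip: 2*j < 0
Before tab[1] := 3*j + tot - 1: 2*j < 0
Before skip: 2*j < 0
Before j := j + 5: 2*j < -10
Before j := tot + j: 2*j + 2*tot < -10
Answer: WP = 2*j + 2*tot < -10


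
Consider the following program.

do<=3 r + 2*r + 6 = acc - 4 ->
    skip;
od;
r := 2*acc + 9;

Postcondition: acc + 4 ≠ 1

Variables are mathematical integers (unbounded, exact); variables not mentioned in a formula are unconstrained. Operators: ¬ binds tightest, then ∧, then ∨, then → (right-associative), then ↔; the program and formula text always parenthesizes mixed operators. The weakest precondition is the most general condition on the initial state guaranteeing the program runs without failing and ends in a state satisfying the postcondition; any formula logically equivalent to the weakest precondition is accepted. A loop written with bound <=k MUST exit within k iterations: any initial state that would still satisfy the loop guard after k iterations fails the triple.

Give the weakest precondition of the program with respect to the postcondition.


Working backward. After the program, the postcondition acc + 4 ≠ 1 must hold; in canonical form it is acc ≠ -3.
Before r := 2*acc + 9: acc ≠ -3
Before the loop (bound <=3), unroll the exhaustion recursion (WP_0 = exit-now case; WP_j = one more guarded iteration, up to j = 3):
  WP_0: (¬(3*r = acc - 10)) ∧ acc ≠ -3
  WP_1: (3*r = acc - 10 → ((¬(3*r = acc - 10)) ∧ acc ≠ -3)) ∧ ((¬(3*r = acc - 10)) → acc ≠ -3)
  WP_2: (3*r = acc - 10 → ((3*r = acc - 10 → ((¬(3*r = acc - 10)) ∧ acc ≠ -3)) ∧ ((¬(3*r = acc - 10)) → acc ≠ -3))) ∧ ((¬(3*r = acc - 10)) → acc ≠ -3)
  WP_3: (3*r = acc - 10 → ((3*r = acc - 10 → ((3*r = acc - 10 → ((¬(3*r = acc - 10)) ∧ acc ≠ -3)) ∧ ((¬(3*r = acc - 10)) → acc ≠ -3))) ∧ ((¬(3*r = acc - 10)) → acc ≠ -3))) ∧ ((¬(3*r = acc - 10)) → acc ≠ -3)
So before the loop: (3*r = acc - 10 → ((3*r = acc - 10 → ((3*r = acc - 10 → ((¬(3*r = acc - 10)) ∧ acc ≠ -3)) ∧ ((¬(3*r = acc - 10)) → acc ≠ -3))) ∧ ((¬(3*r = acc - 10)) → acc ≠ -3))) ∧ ((¬(3*r = acc - 10)) → acc ≠ -3)
Answer: WP = (3*r = acc - 10 → ((3*r = acc - 10 → ((3*r = acc - 10 → ((¬(3*r = acc - 10)) ∧ acc ≠ -3)) ∧ ((¬(3*r = acc - 10)) → acc ≠ -3))) ∧ ((¬(3*r = acc - 10)) → acc ≠ -3))) ∧ ((¬(3*r = acc - 10)) → acc ≠ -3)


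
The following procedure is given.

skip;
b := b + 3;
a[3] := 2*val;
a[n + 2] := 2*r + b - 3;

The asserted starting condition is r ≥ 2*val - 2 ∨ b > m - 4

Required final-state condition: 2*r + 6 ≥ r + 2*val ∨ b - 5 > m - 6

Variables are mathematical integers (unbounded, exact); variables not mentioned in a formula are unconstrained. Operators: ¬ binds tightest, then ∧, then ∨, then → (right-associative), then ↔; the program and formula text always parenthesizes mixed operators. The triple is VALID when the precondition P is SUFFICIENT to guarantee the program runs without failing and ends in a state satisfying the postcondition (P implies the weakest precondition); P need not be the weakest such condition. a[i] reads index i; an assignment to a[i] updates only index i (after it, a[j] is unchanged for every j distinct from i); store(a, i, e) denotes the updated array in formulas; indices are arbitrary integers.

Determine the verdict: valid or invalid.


Working backward. After the program, the postcondition 2*r + 6 ≥ r + 2*val ∨ b - 5 > m - 6 must hold; in canonical form it is r ≥ 2*val - 6 ∨ b > m - 1.
Before a[n + 2] := 2*r + b - 3: r ≥ 2*val - 6 ∨ b > m - 1
Before a[3] := 2*val: r ≥ 2*val - 6 ∨ b > m - 1
Before b := b + 3: r ≥ 2*val - 6 ∨ b > m - 4
Before skip: r ≥ 2*val - 6 ∨ b > m - 4
The weakest precondition is r ≥ 2*val - 6 ∨ b > m - 4.
Check whether r ≥ 2*val - 2 ∨ b > m - 4 implies it.
Every state satisfying the precondition satisfies the weakest precondition: the implication holds.
Answer: valid


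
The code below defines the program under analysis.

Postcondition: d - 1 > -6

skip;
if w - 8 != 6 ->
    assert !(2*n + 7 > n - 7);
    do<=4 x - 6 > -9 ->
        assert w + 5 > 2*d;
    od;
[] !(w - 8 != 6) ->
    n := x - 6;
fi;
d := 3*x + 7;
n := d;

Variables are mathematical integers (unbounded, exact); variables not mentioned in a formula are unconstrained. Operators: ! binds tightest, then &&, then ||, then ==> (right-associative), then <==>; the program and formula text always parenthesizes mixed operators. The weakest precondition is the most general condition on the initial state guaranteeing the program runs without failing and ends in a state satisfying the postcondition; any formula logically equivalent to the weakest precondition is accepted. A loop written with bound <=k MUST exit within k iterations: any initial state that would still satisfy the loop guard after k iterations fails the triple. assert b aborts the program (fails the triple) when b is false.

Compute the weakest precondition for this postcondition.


Working backward. After the program, the postcondition d - 1 > -6 must hold; in canonical form it is d > -5.
Before n := d: d > -5
Before d := 3*x + 7: 3*x > -12
Then branch requires (!(n > -14)) && (x > -3 ==> (w > 2*d - 5 && (x > -3 ==> (w > 2*d - 5 && (x > -3 ==> (w > 2*d - 5 && (x > -3 ==> (w > 2*d - 5 && (!(x > -3)) && 3*x > -12)) && ((!(x > -3)) ==> 3*x > -12))) && ((!(x > -3)) ==> 3*x > -12))) && ((!(x > -3)) ==> 3*x > -12))) && ((!(x > -3)) ==> 3*x > -12); else branch requires 3*x > -12.
Before the if: (w != 14 ==> ((!(n > -14)) && (x > -3 ==> (w > 2*d - 5 && (x > -3 ==> (w > 2*d - 5 && (x > -3 ==> (w > 2*d - 5 && (x > -3 ==> (w > 2*d - 5 && (!(x > -3)) && 3*x > -12)) && ((!(x > -3)) ==> 3*x > -12))) && ((!(x > -3)) ==> 3*x > -12))) && ((!(x > -3)) ==> 3*x > -12))) && ((!(x > -3)) ==> 3*x > -12))) && ((!(w != 14)) ==> 3*x > -12)
Before skip: (w != 14 ==> ((!(n > -14)) && (x > -3 ==> (w > 2*d - 5 && (x > -3 ==> (w > 2*d - 5 && (x > -3 ==> (w > 2*d - 5 && (x > -3 ==> (w > 2*d - 5 && (!(x > -3)) && 3*x > -12)) && ((!(x > -3)) ==> 3*x > -12))) && ((!(x > -3)) ==> 3*x > -12))) && ((!(x > -3)) ==> 3*x > -12))) && ((!(x > -3)) ==> 3*x > -12))) && ((!(w != 14)) ==> 3*x > -12)
Answer: WP = (w != 14 ==> ((!(n > -14)) && (x > -3 ==> (w > 2*d - 5 && (x > -3 ==> (w > 2*d - 5 && (x > -3 ==> (w > 2*d - 5 && (x > -3 ==> (w > 2*d - 5 && (!(x > -3)) && 3*x > -12)) && ((!(x > -3)) ==> 3*x > -12))) && ((!(x > -3)) ==> 3*x > -12))) && ((!(x > -3)) ==> 3*x > -12))) && ((!(x > -3)) ==> 3*x > -12))) && ((!(w != 14)) ==> 3*x > -12)


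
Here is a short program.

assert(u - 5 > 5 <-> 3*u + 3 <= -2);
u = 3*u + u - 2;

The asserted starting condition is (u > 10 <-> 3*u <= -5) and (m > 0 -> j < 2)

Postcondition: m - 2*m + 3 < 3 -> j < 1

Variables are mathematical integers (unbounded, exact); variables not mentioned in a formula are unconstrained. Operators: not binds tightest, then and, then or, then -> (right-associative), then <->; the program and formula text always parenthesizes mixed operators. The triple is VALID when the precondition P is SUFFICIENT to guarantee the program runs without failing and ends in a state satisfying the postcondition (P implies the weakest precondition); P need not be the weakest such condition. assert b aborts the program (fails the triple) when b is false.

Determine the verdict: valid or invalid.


Working backward. After the program, the postcondition m - 2*m + 3 < 3 -> j < 1 must hold; in canonical form it is m > 0 -> j < 1.
Before u := 3*u + u - 2: m > 0 -> j < 1
Before assert u - 5 > 5 <-> 3*u + 3 <= -2: (u > 10 <-> 3*u <= -5) and (m > 0 -> j < 1)
The weakest precondition is (u > 10 <-> 3*u <= -5) and (m > 0 -> j < 1).
Check whether (u > 10 <-> 3*u <= -5) and (m > 0 -> j < 2) implies it.
Countermodel: at the initial state j = 1, m = 1, u = 0, the precondition holds but the weakest precondition fails.
Answer: invalid


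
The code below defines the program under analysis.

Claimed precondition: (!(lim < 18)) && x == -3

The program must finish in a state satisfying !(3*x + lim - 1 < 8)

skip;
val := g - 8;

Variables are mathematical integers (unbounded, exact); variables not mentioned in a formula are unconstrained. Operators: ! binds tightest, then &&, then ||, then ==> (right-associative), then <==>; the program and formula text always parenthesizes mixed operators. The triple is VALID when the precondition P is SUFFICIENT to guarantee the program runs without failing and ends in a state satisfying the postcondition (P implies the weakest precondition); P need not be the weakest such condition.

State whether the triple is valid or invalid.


Working backward. After the program, the postcondition !(3*x + lim - 1 < 8) must hold; in canonical form it is !(lim + 3*x < 9).
Before val := g - 8: !(lim + 3*x < 9)
Before skip: !(lim + 3*x < 9)
The weakest precondition is !(lim + 3*x < 9).
Check whether (!(lim < 18)) && x == -3 implies it.
Every state satisfying the precondition satisfies the weakest precondition: the implication holds.
Answer: valid


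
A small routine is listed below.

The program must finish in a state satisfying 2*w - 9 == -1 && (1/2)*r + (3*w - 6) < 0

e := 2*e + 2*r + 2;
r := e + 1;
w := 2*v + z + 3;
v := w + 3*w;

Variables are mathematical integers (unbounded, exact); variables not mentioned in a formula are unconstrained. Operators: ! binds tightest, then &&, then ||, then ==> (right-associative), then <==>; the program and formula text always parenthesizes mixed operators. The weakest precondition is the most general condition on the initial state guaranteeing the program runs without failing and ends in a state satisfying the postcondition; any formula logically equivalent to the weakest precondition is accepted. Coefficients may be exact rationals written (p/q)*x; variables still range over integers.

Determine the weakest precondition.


Working backward. After the program, the postcondition 2*w - 9 == -1 && (1/2)*r + (3*w - 6) < 0 must hold; in canonical form it is 2*w == 8 && (1/2)*r + 3*w < 6.
Before v := w + 3*w: 2*w == 8 && (1/2)*r + 3*w < 6
Before w := 2*v + z + 3: 4*v + 2*z == 2 && (1/2)*r + 6*v + 3*z < -3
Before r := e + 1: 4*v + 2*z == 2 && (1/2)*e + 6*v + 3*z < -7/2
Before e := 2*e + 2*r + 2: 4*v + 2*z == 2 && e + r + 6*v + 3*z < -9/2
Answer: WP = 4*v + 2*z == 2 && e + r + 6*v + 3*z < -9/2
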